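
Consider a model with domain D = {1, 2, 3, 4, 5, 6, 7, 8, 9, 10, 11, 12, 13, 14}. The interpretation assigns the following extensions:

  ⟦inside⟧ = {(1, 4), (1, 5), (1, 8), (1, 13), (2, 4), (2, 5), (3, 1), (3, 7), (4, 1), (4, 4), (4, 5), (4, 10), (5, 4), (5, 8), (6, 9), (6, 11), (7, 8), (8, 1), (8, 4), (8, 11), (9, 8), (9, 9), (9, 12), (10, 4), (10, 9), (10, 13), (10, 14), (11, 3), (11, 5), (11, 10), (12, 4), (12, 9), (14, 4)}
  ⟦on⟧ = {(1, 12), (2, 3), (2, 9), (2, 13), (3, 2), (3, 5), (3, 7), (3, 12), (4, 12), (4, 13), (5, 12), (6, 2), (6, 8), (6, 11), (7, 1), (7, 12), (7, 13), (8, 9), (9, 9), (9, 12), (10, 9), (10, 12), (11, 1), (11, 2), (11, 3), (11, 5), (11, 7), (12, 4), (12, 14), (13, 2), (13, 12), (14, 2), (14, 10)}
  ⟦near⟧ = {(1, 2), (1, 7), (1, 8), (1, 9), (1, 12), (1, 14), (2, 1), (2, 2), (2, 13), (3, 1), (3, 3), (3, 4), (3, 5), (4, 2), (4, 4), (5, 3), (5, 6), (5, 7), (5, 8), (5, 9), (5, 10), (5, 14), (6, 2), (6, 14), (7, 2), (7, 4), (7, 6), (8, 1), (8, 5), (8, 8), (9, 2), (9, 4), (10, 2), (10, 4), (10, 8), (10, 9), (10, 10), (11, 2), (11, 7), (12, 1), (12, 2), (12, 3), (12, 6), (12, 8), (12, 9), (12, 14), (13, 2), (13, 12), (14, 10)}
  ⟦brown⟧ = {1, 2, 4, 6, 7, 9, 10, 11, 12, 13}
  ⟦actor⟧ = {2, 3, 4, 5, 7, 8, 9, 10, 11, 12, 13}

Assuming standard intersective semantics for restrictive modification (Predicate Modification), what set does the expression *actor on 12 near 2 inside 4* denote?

⟦on 12⟧ = {x : ⟨x, 12⟩ ∈ ⟦on⟧} = {1, 3, 4, 5, 7, 9, 10, 13}
⟦near 2⟧ = {x : ⟨x, 2⟩ ∈ ⟦near⟧} = {1, 2, 4, 6, 7, 9, 10, 11, 12, 13}
⟦inside 4⟧ = {x : ⟨x, 4⟩ ∈ ⟦inside⟧} = {1, 2, 4, 5, 8, 10, 12, 14}
⟦actor⟧ = {2, 3, 4, 5, 7, 8, 9, 10, 11, 12, 13}
… ∩ ⟦on 12⟧ = {2, 3, 4, 5, 7, 8, 9, 10, 11, 12, 13} ∩ {1, 3, 4, 5, 7, 9, 10, 13} = {3, 4, 5, 7, 9, 10, 13}
… ∩ ⟦near 2⟧ = {3, 4, 5, 7, 9, 10, 13} ∩ {1, 2, 4, 6, 7, 9, 10, 11, 12, 13} = {4, 7, 9, 10, 13}
… ∩ ⟦inside 4⟧ = {4, 7, 9, 10, 13} ∩ {1, 2, 4, 5, 8, 10, 12, 14} = {4, 10}
So ⟦actor on 12 near 2 inside 4⟧ = {4, 10}.

{4, 10}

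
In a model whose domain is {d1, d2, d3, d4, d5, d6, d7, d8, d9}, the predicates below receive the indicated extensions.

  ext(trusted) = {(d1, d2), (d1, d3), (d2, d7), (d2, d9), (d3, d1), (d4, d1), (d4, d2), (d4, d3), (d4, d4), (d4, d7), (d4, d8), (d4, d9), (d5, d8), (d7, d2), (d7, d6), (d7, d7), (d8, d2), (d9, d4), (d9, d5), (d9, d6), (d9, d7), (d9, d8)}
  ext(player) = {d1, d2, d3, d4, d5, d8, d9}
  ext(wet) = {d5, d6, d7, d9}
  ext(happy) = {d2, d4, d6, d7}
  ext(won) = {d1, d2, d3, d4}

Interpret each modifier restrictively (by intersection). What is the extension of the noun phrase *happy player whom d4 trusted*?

{d2, d4}

⟦whom d4 trusted⟧ = {x : ⟨d4, x⟩ ∈ ⟦trusted⟧} = {d1, d2, d3, d4, d7, d8, d9}
⟦player⟧ = {d1, d2, d3, d4, d5, d8, d9}
… ∩ ⟦whom d4 trusted⟧ = {d1, d2, d3, d4, d5, d8, d9} ∩ {d1, d2, d3, d4, d7, d8, d9} = {d1, d2, d3, d4, d8, d9}
… ∩ ⟦happy⟧ = {d1, d2, d3, d4, d8, d9} ∩ {d2, d4, d6, d7} = {d2, d4}
So ⟦happy player whom d4 trusted⟧ = {d2, d4}.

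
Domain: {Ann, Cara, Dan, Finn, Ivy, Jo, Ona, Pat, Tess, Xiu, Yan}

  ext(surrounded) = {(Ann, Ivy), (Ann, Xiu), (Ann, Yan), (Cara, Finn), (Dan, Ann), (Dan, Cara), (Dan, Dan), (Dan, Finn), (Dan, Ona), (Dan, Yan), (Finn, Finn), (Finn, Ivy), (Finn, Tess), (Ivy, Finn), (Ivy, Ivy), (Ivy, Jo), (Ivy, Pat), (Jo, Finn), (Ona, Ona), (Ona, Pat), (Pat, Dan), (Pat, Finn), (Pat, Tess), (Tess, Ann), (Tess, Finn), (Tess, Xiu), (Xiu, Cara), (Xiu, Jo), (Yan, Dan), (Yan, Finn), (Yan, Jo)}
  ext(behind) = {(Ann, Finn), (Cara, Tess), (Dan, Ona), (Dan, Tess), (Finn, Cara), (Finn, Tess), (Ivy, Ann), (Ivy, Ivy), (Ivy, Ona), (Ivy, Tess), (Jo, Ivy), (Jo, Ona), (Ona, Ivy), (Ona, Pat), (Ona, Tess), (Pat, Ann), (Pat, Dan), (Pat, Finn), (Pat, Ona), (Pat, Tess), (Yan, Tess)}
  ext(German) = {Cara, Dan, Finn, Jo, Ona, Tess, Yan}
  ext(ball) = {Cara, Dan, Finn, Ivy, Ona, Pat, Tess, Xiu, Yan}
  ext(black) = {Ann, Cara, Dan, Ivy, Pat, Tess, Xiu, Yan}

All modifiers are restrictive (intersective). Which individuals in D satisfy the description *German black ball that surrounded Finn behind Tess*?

⟦that surrounded Finn⟧ = {x : ⟨x, Finn⟩ ∈ ⟦surrounded⟧} = {Cara, Dan, Finn, Ivy, Jo, Pat, Tess, Yan}
⟦behind Tess⟧ = {x : ⟨x, Tess⟩ ∈ ⟦behind⟧} = {Cara, Dan, Finn, Ivy, Ona, Pat, Yan}
⟦ball⟧ = {Cara, Dan, Finn, Ivy, Ona, Pat, Tess, Xiu, Yan}
… ∩ ⟦that surrounded Finn⟧ = {Cara, Dan, Finn, Ivy, Ona, Pat, Tess, Xiu, Yan} ∩ {Cara, Dan, Finn, Ivy, Jo, Pat, Tess, Yan} = {Cara, Dan, Finn, Ivy, Pat, Tess, Yan}
… ∩ ⟦behind Tess⟧ = {Cara, Dan, Finn, Ivy, Pat, Tess, Yan} ∩ {Cara, Dan, Finn, Ivy, Ona, Pat, Yan} = {Cara, Dan, Finn, Ivy, Pat, Yan}
… ∩ ⟦German⟧ = {Cara, Dan, Finn, Ivy, Pat, Yan} ∩ {Cara, Dan, Finn, Jo, Ona, Tess, Yan} = {Cara, Dan, Finn, Yan}
… ∩ ⟦black⟧ = {Cara, Dan, Finn, Yan} ∩ {Ann, Cara, Dan, Ivy, Pat, Tess, Xiu, Yan} = {Cara, Dan, Yan}
So ⟦German black ball that surrounded Finn behind Tess⟧ = {Cara, Dan, Yan}.

{Cara, Dan, Yan}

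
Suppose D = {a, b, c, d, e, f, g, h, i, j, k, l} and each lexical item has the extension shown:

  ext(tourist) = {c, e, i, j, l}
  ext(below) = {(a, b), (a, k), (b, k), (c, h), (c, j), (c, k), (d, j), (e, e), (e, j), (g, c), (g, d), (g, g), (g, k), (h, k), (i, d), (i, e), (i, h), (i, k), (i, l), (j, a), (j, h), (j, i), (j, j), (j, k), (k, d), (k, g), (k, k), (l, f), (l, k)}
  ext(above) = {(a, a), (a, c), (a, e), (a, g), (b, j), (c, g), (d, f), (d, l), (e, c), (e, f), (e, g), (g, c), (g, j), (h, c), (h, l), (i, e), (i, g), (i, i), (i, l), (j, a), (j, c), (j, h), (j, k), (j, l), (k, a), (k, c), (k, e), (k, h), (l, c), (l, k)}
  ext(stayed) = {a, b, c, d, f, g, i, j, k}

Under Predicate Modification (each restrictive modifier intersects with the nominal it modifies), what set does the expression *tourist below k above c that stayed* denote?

⟦below k⟧ = {x : ⟨x, k⟩ ∈ ⟦below⟧} = {a, b, c, g, h, i, j, k, l}
⟦above c⟧ = {x : ⟨x, c⟩ ∈ ⟦above⟧} = {a, e, g, h, j, k, l}
⟦that stayed⟧ = ⟦stayed⟧ = {a, b, c, d, f, g, i, j, k}
⟦tourist⟧ = {c, e, i, j, l}
… ∩ ⟦below k⟧ = {c, e, i, j, l} ∩ {a, b, c, g, h, i, j, k, l} = {c, i, j, l}
… ∩ ⟦above c⟧ = {c, i, j, l} ∩ {a, e, g, h, j, k, l} = {j, l}
… ∩ ⟦that stayed⟧ = {j, l} ∩ {a, b, c, d, f, g, i, j, k} = {j}
So ⟦tourist below k above c that stayed⟧ = {j}.

{j}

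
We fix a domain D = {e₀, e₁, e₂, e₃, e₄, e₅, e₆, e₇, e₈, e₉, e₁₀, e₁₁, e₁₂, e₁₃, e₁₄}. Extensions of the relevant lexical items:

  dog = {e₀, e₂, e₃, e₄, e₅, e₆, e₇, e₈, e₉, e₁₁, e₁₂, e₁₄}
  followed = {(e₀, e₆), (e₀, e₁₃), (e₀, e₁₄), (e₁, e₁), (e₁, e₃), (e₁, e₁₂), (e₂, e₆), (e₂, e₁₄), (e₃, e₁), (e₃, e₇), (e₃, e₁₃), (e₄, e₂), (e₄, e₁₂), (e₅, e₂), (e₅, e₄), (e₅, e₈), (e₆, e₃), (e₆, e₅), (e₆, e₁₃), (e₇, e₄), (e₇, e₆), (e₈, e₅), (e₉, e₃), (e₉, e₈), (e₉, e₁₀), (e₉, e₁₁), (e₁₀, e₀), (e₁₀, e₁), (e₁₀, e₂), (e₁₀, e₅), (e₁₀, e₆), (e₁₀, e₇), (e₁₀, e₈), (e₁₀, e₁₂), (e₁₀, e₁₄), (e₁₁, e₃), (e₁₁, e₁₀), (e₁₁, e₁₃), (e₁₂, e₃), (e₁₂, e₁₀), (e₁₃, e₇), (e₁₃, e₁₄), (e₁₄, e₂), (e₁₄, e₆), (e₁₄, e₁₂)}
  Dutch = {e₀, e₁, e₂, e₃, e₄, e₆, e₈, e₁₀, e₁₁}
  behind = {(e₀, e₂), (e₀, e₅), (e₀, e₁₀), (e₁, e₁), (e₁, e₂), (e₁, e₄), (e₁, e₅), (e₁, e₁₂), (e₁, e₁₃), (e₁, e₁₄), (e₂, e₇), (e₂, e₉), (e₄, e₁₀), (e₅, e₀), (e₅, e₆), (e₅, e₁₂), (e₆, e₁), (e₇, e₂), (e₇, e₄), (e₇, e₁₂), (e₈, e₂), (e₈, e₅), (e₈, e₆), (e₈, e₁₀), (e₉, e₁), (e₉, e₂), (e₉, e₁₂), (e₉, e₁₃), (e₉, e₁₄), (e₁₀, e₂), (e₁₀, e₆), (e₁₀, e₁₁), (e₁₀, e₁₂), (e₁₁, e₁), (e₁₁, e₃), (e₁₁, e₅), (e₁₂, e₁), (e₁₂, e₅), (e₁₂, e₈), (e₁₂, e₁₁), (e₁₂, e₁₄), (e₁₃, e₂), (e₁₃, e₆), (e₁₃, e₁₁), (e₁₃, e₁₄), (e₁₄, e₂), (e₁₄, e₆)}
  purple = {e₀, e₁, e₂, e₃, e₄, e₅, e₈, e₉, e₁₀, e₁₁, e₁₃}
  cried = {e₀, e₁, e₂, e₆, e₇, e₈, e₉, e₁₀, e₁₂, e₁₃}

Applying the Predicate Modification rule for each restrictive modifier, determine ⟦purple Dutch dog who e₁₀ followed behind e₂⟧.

{e₀, e₈}

⟦who e₁₀ followed⟧ = {x : ⟨e₁₀, x⟩ ∈ ⟦followed⟧} = {e₀, e₁, e₂, e₅, e₆, e₇, e₈, e₁₂, e₁₄}
⟦behind e₂⟧ = {x : ⟨x, e₂⟩ ∈ ⟦behind⟧} = {e₀, e₁, e₇, e₈, e₉, e₁₀, e₁₃, e₁₄}
⟦dog⟧ = {e₀, e₂, e₃, e₄, e₅, e₆, e₇, e₈, e₉, e₁₁, e₁₂, e₁₄}
… ∩ ⟦who e₁₀ followed⟧ = {e₀, e₂, e₃, e₄, e₅, e₆, e₇, e₈, e₉, e₁₁, e₁₂, e₁₄} ∩ {e₀, e₁, e₂, e₅, e₆, e₇, e₈, e₁₂, e₁₄} = {e₀, e₂, e₅, e₆, e₇, e₈, e₁₂, e₁₄}
… ∩ ⟦behind e₂⟧ = {e₀, e₂, e₅, e₆, e₇, e₈, e₁₂, e₁₄} ∩ {e₀, e₁, e₇, e₈, e₉, e₁₀, e₁₃, e₁₄} = {e₀, e₇, e₈, e₁₄}
… ∩ ⟦purple⟧ = {e₀, e₇, e₈, e₁₄} ∩ {e₀, e₁, e₂, e₃, e₄, e₅, e₈, e₉, e₁₀, e₁₁, e₁₃} = {e₀, e₈}
… ∩ ⟦Dutch⟧ = {e₀, e₈} ∩ {e₀, e₁, e₂, e₃, e₄, e₆, e₈, e₁₀, e₁₁} = {e₀, e₈}
So ⟦purple Dutch dog who e₁₀ followed behind e₂⟧ = {e₀, e₈}.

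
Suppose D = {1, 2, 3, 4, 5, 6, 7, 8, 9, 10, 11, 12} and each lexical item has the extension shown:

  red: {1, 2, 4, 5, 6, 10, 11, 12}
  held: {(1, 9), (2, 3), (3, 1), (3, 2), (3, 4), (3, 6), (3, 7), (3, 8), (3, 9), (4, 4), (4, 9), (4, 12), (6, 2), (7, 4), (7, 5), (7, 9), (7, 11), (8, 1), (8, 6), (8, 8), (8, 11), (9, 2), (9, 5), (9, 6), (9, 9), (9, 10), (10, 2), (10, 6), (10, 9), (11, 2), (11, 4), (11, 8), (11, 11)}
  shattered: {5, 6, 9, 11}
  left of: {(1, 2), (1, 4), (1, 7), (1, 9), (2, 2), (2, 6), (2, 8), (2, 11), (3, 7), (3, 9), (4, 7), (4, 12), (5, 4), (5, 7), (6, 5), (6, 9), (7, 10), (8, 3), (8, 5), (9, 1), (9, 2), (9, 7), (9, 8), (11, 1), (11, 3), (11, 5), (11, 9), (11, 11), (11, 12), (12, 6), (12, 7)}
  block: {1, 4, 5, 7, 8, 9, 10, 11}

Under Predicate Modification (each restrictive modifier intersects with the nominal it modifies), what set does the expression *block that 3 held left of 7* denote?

{1, 4, 9}

⟦that 3 held⟧ = {x : ⟨3, x⟩ ∈ ⟦held⟧} = {1, 2, 4, 6, 7, 8, 9}
⟦left of 7⟧ = {x : ⟨x, 7⟩ ∈ ⟦left of⟧} = {1, 3, 4, 5, 9, 12}
⟦block⟧ = {1, 4, 5, 7, 8, 9, 10, 11}
… ∩ ⟦that 3 held⟧ = {1, 4, 5, 7, 8, 9, 10, 11} ∩ {1, 2, 4, 6, 7, 8, 9} = {1, 4, 7, 8, 9}
… ∩ ⟦left of 7⟧ = {1, 4, 7, 8, 9} ∩ {1, 3, 4, 5, 9, 12} = {1, 4, 9}
So ⟦block that 3 held left of 7⟧ = {1, 4, 9}.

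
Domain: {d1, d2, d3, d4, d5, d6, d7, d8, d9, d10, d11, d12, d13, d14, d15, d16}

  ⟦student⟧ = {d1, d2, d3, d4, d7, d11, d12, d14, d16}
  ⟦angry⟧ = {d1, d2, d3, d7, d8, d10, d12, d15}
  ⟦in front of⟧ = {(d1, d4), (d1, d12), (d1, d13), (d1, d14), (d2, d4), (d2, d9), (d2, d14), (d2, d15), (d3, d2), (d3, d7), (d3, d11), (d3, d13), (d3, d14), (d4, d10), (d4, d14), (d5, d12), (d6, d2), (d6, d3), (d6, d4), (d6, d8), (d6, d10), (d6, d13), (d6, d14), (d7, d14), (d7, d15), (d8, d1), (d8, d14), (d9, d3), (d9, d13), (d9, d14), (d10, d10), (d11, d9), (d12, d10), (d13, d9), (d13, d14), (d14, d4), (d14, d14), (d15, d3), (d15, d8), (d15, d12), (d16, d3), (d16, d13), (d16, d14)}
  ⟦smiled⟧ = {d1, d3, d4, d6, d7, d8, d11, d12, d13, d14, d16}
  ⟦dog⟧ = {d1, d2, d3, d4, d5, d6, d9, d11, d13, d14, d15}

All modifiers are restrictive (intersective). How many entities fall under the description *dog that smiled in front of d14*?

⟦that smiled⟧ = ⟦smiled⟧ = {d1, d3, d4, d6, d7, d8, d11, d12, d13, d14, d16}
⟦in front of d14⟧ = {x : ⟨x, d14⟩ ∈ ⟦in front of⟧} = {d1, d2, d3, d4, d6, d7, d8, d9, d13, d14, d16}
⟦dog⟧ = {d1, d2, d3, d4, d5, d6, d9, d11, d13, d14, d15}
… ∩ ⟦that smiled⟧ = {d1, d2, d3, d4, d5, d6, d9, d11, d13, d14, d15} ∩ {d1, d3, d4, d6, d7, d8, d11, d12, d13, d14, d16} = {d1, d3, d4, d6, d11, d13, d14}
… ∩ ⟦in front of d14⟧ = {d1, d3, d4, d6, d11, d13, d14} ∩ {d1, d2, d3, d4, d6, d7, d8, d9, d13, d14, d16} = {d1, d3, d4, d6, d13, d14}
⟦dog that smiled in front of d14⟧ = {d1, d3, d4, d6, d13, d14}, so the cardinality is 6.

6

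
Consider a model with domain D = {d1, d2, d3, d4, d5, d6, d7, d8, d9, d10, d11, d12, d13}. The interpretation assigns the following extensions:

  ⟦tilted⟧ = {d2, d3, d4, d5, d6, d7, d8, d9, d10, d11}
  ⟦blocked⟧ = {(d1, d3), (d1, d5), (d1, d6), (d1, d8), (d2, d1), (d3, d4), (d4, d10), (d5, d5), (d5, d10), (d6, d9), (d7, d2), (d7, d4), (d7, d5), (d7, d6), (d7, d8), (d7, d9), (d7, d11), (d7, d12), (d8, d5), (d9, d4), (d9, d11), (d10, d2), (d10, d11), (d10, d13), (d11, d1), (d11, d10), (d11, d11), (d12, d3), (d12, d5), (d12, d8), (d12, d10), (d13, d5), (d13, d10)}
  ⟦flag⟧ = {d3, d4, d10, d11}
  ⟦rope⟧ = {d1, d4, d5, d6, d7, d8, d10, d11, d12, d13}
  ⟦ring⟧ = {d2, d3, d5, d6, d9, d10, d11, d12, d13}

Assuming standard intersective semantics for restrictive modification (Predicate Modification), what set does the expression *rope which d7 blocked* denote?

⟦which d7 blocked⟧ = {x : ⟨d7, x⟩ ∈ ⟦blocked⟧} = {d2, d4, d5, d6, d8, d9, d11, d12}
⟦rope⟧ = {d1, d4, d5, d6, d7, d8, d10, d11, d12, d13}
… ∩ ⟦which d7 blocked⟧ = {d1, d4, d5, d6, d7, d8, d10, d11, d12, d13} ∩ {d2, d4, d5, d6, d8, d9, d11, d12} = {d4, d5, d6, d8, d11, d12}
So ⟦rope which d7 blocked⟧ = {d4, d5, d6, d8, d11, d12}.

{d4, d5, d6, d8, d11, d12}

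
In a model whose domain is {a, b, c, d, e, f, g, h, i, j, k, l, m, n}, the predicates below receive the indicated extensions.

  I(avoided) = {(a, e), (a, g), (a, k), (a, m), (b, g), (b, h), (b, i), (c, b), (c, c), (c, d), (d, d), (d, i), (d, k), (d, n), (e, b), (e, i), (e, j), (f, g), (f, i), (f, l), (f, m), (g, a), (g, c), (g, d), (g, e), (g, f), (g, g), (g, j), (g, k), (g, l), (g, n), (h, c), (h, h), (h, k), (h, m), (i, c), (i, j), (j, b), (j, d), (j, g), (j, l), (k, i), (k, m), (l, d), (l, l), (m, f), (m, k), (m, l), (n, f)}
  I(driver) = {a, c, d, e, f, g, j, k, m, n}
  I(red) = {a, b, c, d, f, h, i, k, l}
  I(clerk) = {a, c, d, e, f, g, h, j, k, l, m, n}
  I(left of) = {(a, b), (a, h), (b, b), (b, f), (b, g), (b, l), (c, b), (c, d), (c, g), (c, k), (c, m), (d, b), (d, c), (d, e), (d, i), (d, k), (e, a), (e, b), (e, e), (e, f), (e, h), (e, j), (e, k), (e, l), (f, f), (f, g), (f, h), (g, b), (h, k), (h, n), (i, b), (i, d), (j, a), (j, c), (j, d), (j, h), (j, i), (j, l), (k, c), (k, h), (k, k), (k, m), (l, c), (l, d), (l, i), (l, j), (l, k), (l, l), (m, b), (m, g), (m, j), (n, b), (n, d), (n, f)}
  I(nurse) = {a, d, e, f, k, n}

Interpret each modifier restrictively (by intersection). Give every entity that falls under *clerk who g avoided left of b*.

⟦who g avoided⟧ = {x : ⟨g, x⟩ ∈ ⟦avoided⟧} = {a, c, d, e, f, g, j, k, l, n}
⟦left of b⟧ = {x : ⟨x, b⟩ ∈ ⟦left of⟧} = {a, b, c, d, e, g, i, m, n}
⟦clerk⟧ = {a, c, d, e, f, g, h, j, k, l, m, n}
… ∩ ⟦who g avoided⟧ = {a, c, d, e, f, g, h, j, k, l, m, n} ∩ {a, c, d, e, f, g, j, k, l, n} = {a, c, d, e, f, g, j, k, l, n}
… ∩ ⟦left of b⟧ = {a, c, d, e, f, g, j, k, l, n} ∩ {a, b, c, d, e, g, i, m, n} = {a, c, d, e, g, n}
So ⟦clerk who g avoided left of b⟧ = {a, c, d, e, g, n}.

{a, c, d, e, g, n}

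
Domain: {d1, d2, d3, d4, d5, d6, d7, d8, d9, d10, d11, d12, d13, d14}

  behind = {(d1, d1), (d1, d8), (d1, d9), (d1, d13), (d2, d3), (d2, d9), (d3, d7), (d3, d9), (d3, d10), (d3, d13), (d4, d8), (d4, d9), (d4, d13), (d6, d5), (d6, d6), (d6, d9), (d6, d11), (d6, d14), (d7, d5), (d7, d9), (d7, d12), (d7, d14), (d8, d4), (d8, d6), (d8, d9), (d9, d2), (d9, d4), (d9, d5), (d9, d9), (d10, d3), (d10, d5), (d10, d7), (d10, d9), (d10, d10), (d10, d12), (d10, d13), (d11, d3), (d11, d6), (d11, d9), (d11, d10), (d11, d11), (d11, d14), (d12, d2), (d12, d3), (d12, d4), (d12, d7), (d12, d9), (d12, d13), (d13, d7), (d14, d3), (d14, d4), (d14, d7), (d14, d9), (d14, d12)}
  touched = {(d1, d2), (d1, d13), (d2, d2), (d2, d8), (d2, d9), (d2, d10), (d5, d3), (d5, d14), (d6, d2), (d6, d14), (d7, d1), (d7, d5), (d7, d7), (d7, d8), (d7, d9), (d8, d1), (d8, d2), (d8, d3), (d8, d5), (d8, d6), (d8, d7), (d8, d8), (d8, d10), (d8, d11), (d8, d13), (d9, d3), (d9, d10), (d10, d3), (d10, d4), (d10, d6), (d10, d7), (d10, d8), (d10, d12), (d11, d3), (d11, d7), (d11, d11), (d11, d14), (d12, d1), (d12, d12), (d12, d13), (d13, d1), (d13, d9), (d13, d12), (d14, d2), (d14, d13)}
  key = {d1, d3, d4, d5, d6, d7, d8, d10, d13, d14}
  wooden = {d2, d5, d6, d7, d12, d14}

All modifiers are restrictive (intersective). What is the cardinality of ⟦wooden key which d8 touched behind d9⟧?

⟦which d8 touched⟧ = {x : ⟨d8, x⟩ ∈ ⟦touched⟧} = {d1, d2, d3, d5, d6, d7, d8, d10, d11, d13}
⟦behind d9⟧ = {x : ⟨x, d9⟩ ∈ ⟦behind⟧} = {d1, d2, d3, d4, d6, d7, d8, d9, d10, d11, d12, d14}
⟦key⟧ = {d1, d3, d4, d5, d6, d7, d8, d10, d13, d14}
… ∩ ⟦which d8 touched⟧ = {d1, d3, d4, d5, d6, d7, d8, d10, d13, d14} ∩ {d1, d2, d3, d5, d6, d7, d8, d10, d11, d13} = {d1, d3, d5, d6, d7, d8, d10, d13}
… ∩ ⟦behind d9⟧ = {d1, d3, d5, d6, d7, d8, d10, d13} ∩ {d1, d2, d3, d4, d6, d7, d8, d9, d10, d11, d12, d14} = {d1, d3, d6, d7, d8, d10}
… ∩ ⟦wooden⟧ = {d1, d3, d6, d7, d8, d10} ∩ {d2, d5, d6, d7, d12, d14} = {d6, d7}
⟦wooden key which d8 touched behind d9⟧ = {d6, d7}, so the cardinality is 2.

2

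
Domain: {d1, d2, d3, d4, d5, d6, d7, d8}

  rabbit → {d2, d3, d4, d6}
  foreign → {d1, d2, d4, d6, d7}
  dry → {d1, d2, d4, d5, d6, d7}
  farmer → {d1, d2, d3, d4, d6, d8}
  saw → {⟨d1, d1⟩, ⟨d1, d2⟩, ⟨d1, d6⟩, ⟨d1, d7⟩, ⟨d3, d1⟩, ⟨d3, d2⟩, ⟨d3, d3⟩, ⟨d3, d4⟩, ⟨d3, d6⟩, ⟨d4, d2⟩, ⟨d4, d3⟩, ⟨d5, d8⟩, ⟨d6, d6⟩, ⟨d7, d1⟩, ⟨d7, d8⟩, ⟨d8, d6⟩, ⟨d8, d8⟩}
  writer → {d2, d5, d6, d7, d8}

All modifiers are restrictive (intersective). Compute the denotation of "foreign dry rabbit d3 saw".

{d2, d4, d6}

⟦d3 saw⟧ = {x : ⟨d3, x⟩ ∈ ⟦saw⟧} = {d1, d2, d3, d4, d6}
⟦rabbit⟧ = {d2, d3, d4, d6}
… ∩ ⟦d3 saw⟧ = {d2, d3, d4, d6} ∩ {d1, d2, d3, d4, d6} = {d2, d3, d4, d6}
… ∩ ⟦foreign⟧ = {d2, d3, d4, d6} ∩ {d1, d2, d4, d6, d7} = {d2, d4, d6}
… ∩ ⟦dry⟧ = {d2, d4, d6} ∩ {d1, d2, d4, d5, d6, d7} = {d2, d4, d6}
So ⟦foreign dry rabbit d3 saw⟧ = {d2, d4, d6}.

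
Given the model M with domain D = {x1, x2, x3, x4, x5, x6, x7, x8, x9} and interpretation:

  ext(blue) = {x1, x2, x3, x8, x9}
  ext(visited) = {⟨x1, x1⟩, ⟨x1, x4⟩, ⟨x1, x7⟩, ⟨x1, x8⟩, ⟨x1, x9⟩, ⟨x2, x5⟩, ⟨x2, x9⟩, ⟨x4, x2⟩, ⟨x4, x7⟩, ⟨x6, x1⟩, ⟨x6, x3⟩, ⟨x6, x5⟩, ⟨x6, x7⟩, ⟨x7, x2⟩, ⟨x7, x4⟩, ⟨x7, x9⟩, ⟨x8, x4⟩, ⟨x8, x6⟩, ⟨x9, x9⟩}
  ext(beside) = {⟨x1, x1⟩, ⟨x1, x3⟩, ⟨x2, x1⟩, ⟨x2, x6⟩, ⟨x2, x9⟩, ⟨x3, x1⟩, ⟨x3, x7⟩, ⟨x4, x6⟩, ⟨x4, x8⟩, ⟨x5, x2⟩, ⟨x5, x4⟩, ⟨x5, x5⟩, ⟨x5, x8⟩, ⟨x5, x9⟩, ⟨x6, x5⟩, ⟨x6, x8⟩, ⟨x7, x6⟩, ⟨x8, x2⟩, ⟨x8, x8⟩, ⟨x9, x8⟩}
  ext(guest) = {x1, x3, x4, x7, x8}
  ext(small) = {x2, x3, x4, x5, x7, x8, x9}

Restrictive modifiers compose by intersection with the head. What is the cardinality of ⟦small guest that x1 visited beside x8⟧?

⟦that x1 visited⟧ = {x : ⟨x1, x⟩ ∈ ⟦visited⟧} = {x1, x4, x7, x8, x9}
⟦beside x8⟧ = {x : ⟨x, x8⟩ ∈ ⟦beside⟧} = {x4, x5, x6, x8, x9}
⟦guest⟧ = {x1, x3, x4, x7, x8}
… ∩ ⟦that x1 visited⟧ = {x1, x3, x4, x7, x8} ∩ {x1, x4, x7, x8, x9} = {x1, x4, x7, x8}
… ∩ ⟦beside x8⟧ = {x1, x4, x7, x8} ∩ {x4, x5, x6, x8, x9} = {x4, x8}
… ∩ ⟦small⟧ = {x4, x8} ∩ {x2, x3, x4, x5, x7, x8, x9} = {x4, x8}
⟦small guest that x1 visited beside x8⟧ = {x4, x8}, so the cardinality is 2.

2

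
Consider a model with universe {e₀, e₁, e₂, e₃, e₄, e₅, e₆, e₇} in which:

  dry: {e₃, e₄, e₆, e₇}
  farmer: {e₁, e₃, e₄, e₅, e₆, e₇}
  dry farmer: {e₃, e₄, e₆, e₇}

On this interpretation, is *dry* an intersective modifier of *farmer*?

⟦dry⟧ ∩ ⟦farmer⟧ = {e₃, e₄, e₆, e₇} ∩ {e₁, e₃, e₄, e₅, e₆, e₇} = {e₃, e₄, e₆, e₇}
Observed ⟦dry farmer⟧ = {e₃, e₄, e₆, e₇}.
These coincide, so the modifier is intersective here.

yes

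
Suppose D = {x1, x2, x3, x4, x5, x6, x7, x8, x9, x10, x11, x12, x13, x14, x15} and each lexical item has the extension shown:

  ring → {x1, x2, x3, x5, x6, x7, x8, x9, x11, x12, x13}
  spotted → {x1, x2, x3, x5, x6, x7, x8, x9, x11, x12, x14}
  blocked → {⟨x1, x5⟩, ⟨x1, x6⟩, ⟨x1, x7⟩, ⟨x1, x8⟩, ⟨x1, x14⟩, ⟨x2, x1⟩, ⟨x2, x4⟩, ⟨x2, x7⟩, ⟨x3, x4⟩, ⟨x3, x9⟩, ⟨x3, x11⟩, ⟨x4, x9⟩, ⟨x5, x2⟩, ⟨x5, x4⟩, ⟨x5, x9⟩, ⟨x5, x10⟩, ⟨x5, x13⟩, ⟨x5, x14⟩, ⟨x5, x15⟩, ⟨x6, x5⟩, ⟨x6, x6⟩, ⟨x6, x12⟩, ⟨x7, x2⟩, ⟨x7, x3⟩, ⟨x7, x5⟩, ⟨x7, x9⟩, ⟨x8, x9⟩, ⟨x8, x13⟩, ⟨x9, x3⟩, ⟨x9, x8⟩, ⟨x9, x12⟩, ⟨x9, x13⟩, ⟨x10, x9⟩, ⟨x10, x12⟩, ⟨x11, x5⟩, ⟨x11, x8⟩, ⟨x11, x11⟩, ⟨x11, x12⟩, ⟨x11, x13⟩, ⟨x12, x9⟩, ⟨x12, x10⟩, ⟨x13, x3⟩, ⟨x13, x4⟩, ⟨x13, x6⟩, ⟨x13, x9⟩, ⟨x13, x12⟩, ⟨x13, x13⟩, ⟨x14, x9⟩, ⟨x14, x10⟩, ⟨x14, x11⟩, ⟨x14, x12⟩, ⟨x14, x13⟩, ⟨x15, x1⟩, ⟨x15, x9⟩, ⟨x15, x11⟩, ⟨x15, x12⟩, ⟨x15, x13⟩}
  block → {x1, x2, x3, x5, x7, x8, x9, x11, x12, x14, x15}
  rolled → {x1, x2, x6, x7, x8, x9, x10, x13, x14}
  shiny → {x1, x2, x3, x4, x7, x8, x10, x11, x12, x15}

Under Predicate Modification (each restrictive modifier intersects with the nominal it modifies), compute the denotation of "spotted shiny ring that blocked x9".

{x3, x7, x8, x12}

⟦that blocked x9⟧ = {x : ⟨x, x9⟩ ∈ ⟦blocked⟧} = {x3, x4, x5, x7, x8, x10, x12, x13, x14, x15}
⟦ring⟧ = {x1, x2, x3, x5, x6, x7, x8, x9, x11, x12, x13}
… ∩ ⟦that blocked x9⟧ = {x1, x2, x3, x5, x6, x7, x8, x9, x11, x12, x13} ∩ {x3, x4, x5, x7, x8, x10, x12, x13, x14, x15} = {x3, x5, x7, x8, x12, x13}
… ∩ ⟦spotted⟧ = {x3, x5, x7, x8, x12, x13} ∩ {x1, x2, x3, x5, x6, x7, x8, x9, x11, x12, x14} = {x3, x5, x7, x8, x12}
… ∩ ⟦shiny⟧ = {x3, x5, x7, x8, x12} ∩ {x1, x2, x3, x4, x7, x8, x10, x11, x12, x15} = {x3, x7, x8, x12}
So ⟦spotted shiny ring that blocked x9⟧ = {x3, x7, x8, x12}.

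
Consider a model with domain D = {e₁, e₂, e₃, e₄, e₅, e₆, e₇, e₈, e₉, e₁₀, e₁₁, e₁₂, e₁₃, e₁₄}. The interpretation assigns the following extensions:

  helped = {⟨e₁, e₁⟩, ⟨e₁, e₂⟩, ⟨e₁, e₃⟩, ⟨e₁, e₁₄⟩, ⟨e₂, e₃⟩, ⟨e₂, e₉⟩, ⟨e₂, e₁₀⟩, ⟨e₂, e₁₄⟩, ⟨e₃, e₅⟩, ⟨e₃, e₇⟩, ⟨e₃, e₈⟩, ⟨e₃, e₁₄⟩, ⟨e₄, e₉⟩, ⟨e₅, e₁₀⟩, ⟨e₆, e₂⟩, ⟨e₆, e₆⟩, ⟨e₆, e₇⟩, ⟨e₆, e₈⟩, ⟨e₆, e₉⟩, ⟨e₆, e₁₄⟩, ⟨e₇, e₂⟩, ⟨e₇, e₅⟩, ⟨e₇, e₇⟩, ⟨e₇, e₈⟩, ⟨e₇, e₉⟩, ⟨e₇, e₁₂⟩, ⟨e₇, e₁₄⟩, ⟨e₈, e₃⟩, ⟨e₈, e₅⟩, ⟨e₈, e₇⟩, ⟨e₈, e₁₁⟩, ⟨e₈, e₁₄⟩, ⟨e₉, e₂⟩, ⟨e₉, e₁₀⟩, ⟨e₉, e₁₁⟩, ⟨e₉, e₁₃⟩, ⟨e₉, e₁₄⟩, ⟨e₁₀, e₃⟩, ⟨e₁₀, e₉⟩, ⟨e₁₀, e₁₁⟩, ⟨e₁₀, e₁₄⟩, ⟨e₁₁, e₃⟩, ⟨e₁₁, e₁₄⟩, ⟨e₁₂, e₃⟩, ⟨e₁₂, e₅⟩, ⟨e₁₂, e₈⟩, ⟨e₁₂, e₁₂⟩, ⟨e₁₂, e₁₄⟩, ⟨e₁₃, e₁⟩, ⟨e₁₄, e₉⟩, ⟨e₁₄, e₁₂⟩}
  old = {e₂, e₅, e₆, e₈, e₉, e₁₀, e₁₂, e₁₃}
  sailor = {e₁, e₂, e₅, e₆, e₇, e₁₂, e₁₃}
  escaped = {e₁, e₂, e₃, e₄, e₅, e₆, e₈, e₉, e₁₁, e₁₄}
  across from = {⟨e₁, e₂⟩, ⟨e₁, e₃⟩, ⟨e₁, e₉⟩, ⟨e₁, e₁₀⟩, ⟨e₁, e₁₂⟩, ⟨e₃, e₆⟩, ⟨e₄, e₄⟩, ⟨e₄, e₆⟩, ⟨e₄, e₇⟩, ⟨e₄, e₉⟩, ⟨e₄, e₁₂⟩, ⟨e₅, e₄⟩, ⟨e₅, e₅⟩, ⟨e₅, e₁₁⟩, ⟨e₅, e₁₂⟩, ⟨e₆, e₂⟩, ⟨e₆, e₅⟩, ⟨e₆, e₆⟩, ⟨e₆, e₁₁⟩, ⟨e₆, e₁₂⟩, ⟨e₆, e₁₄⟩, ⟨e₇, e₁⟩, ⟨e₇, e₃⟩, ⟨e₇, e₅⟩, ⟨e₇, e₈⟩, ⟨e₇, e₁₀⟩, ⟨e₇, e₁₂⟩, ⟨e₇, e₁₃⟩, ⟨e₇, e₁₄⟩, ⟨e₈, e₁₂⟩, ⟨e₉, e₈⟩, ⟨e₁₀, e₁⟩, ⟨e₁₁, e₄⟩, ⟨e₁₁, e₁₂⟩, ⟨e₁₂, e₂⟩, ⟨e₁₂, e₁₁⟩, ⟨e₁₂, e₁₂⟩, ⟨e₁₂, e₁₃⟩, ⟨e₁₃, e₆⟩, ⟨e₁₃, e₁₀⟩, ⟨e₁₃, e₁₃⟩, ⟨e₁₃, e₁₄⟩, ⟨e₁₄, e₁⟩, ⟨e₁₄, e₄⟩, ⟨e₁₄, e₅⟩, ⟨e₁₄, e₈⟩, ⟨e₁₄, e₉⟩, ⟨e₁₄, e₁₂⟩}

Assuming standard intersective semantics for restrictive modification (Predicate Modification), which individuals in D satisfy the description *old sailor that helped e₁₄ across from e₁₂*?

{e₆, e₁₂}

⟦that helped e₁₄⟧ = {x : ⟨x, e₁₄⟩ ∈ ⟦helped⟧} = {e₁, e₂, e₃, e₆, e₇, e₈, e₉, e₁₀, e₁₁, e₁₂}
⟦across from e₁₂⟧ = {x : ⟨x, e₁₂⟩ ∈ ⟦across from⟧} = {e₁, e₄, e₅, e₆, e₇, e₈, e₁₁, e₁₂, e₁₄}
⟦sailor⟧ = {e₁, e₂, e₅, e₆, e₇, e₁₂, e₁₃}
… ∩ ⟦that helped e₁₄⟧ = {e₁, e₂, e₅, e₆, e₇, e₁₂, e₁₃} ∩ {e₁, e₂, e₃, e₆, e₇, e₈, e₉, e₁₀, e₁₁, e₁₂} = {e₁, e₂, e₆, e₇, e₁₂}
… ∩ ⟦across from e₁₂⟧ = {e₁, e₂, e₆, e₇, e₁₂} ∩ {e₁, e₄, e₅, e₆, e₇, e₈, e₁₁, e₁₂, e₁₄} = {e₁, e₆, e₇, e₁₂}
… ∩ ⟦old⟧ = {e₁, e₆, e₇, e₁₂} ∩ {e₂, e₅, e₆, e₈, e₉, e₁₀, e₁₂, e₁₃} = {e₆, e₁₂}
So ⟦old sailor that helped e₁₄ across from e₁₂⟧ = {e₆, e₁₂}.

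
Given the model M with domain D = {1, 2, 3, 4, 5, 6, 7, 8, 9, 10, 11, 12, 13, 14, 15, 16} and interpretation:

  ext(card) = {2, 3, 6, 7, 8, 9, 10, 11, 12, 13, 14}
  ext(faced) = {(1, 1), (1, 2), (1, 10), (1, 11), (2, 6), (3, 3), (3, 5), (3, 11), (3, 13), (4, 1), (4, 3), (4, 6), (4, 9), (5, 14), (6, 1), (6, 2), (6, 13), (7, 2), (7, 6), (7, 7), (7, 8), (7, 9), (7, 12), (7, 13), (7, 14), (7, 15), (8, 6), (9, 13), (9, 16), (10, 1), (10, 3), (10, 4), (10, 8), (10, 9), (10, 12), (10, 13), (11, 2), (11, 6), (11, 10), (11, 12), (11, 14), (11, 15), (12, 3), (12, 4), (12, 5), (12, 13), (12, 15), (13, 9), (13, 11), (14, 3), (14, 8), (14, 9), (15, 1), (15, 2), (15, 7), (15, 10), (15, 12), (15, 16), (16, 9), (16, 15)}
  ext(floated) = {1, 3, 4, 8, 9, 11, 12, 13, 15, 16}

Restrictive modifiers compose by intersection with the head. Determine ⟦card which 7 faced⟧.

{2, 6, 7, 8, 9, 12, 13, 14}

⟦which 7 faced⟧ = {x : ⟨7, x⟩ ∈ ⟦faced⟧} = {2, 6, 7, 8, 9, 12, 13, 14, 15}
⟦card⟧ = {2, 3, 6, 7, 8, 9, 10, 11, 12, 13, 14}
… ∩ ⟦which 7 faced⟧ = {2, 3, 6, 7, 8, 9, 10, 11, 12, 13, 14} ∩ {2, 6, 7, 8, 9, 12, 13, 14, 15} = {2, 6, 7, 8, 9, 12, 13, 14}
So ⟦card which 7 faced⟧ = {2, 6, 7, 8, 9, 12, 13, 14}.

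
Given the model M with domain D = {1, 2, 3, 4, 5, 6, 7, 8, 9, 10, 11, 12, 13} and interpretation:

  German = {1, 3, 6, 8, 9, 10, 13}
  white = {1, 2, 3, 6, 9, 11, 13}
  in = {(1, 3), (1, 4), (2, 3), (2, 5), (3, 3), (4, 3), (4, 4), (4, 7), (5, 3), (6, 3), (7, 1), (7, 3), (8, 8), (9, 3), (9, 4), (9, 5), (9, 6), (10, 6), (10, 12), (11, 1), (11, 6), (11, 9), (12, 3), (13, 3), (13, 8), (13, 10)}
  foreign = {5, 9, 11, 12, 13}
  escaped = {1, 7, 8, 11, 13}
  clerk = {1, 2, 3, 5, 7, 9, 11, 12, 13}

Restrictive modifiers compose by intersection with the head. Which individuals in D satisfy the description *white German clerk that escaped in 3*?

⟦that escaped⟧ = ⟦escaped⟧ = {1, 7, 8, 11, 13}
⟦in 3⟧ = {x : ⟨x, 3⟩ ∈ ⟦in⟧} = {1, 2, 3, 4, 5, 6, 7, 9, 12, 13}
⟦clerk⟧ = {1, 2, 3, 5, 7, 9, 11, 12, 13}
… ∩ ⟦that escaped⟧ = {1, 2, 3, 5, 7, 9, 11, 12, 13} ∩ {1, 7, 8, 11, 13} = {1, 7, 11, 13}
… ∩ ⟦in 3⟧ = {1, 7, 11, 13} ∩ {1, 2, 3, 4, 5, 6, 7, 9, 12, 13} = {1, 7, 13}
… ∩ ⟦white⟧ = {1, 7, 13} ∩ {1, 2, 3, 6, 9, 11, 13} = {1, 13}
… ∩ ⟦German⟧ = {1, 13} ∩ {1, 3, 6, 8, 9, 10, 13} = {1, 13}
So ⟦white German clerk that escaped in 3⟧ = {1, 13}.

{1, 13}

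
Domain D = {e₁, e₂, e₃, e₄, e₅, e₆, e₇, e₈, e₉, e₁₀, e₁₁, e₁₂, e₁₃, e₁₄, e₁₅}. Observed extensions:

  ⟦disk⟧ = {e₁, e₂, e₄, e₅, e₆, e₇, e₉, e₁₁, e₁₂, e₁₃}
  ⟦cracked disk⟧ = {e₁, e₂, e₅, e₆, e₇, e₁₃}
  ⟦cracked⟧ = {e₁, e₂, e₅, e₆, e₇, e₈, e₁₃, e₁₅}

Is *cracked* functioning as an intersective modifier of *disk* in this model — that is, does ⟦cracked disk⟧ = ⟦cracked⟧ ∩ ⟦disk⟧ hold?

yes

⟦cracked⟧ ∩ ⟦disk⟧ = {e₁, e₂, e₅, e₆, e₇, e₈, e₁₃, e₁₅} ∩ {e₁, e₂, e₄, e₅, e₆, e₇, e₉, e₁₁, e₁₂, e₁₃} = {e₁, e₂, e₅, e₆, e₇, e₁₃}
Observed ⟦cracked disk⟧ = {e₁, e₂, e₅, e₆, e₇, e₁₃}.
These coincide, so the modifier is intersective here.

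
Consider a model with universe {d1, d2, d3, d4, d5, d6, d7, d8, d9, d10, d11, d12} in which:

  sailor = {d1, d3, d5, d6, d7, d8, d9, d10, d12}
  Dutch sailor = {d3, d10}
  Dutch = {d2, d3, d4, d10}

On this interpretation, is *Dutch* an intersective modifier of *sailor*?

yes

⟦Dutch⟧ ∩ ⟦sailor⟧ = {d2, d3, d4, d10} ∩ {d1, d3, d5, d6, d7, d8, d9, d10, d12} = {d3, d10}
Observed ⟦Dutch sailor⟧ = {d3, d10}.
These coincide, so the modifier is intersective here.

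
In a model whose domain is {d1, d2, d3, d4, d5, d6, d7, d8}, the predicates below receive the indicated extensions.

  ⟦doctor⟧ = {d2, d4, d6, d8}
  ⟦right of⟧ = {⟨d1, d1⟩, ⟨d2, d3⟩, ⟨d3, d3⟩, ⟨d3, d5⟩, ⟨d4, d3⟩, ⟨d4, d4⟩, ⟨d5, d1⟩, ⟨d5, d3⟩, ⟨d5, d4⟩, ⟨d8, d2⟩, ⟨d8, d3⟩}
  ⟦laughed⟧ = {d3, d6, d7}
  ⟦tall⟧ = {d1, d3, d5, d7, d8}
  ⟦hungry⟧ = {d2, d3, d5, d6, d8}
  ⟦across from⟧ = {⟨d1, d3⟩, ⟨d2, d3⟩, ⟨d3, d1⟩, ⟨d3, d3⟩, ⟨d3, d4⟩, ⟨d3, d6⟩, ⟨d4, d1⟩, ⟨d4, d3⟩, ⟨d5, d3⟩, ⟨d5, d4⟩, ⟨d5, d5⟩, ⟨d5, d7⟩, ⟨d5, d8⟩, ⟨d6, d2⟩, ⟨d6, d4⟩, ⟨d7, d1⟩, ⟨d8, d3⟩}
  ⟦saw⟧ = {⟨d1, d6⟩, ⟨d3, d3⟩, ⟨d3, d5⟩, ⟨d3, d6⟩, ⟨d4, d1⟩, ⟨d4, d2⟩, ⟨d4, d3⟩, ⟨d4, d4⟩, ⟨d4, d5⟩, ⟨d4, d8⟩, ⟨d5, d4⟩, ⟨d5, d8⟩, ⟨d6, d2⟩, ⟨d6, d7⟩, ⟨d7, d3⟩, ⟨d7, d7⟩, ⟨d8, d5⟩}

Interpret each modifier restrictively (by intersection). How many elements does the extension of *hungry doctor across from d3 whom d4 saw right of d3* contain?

⟦across from d3⟧ = {x : ⟨x, d3⟩ ∈ ⟦across from⟧} = {d1, d2, d3, d4, d5, d8}
⟦whom d4 saw⟧ = {x : ⟨d4, x⟩ ∈ ⟦saw⟧} = {d1, d2, d3, d4, d5, d8}
⟦right of d3⟧ = {x : ⟨x, d3⟩ ∈ ⟦right of⟧} = {d2, d3, d4, d5, d8}
⟦doctor⟧ = {d2, d4, d6, d8}
… ∩ ⟦across from d3⟧ = {d2, d4, d6, d8} ∩ {d1, d2, d3, d4, d5, d8} = {d2, d4, d8}
… ∩ ⟦whom d4 saw⟧ = {d2, d4, d8} ∩ {d1, d2, d3, d4, d5, d8} = {d2, d4, d8}
… ∩ ⟦right of d3⟧ = {d2, d4, d8} ∩ {d2, d3, d4, d5, d8} = {d2, d4, d8}
… ∩ ⟦hungry⟧ = {d2, d4, d8} ∩ {d2, d3, d5, d6, d8} = {d2, d8}
⟦hungry doctor across from d3 whom d4 saw right of d3⟧ = {d2, d8}, so the cardinality is 2.

2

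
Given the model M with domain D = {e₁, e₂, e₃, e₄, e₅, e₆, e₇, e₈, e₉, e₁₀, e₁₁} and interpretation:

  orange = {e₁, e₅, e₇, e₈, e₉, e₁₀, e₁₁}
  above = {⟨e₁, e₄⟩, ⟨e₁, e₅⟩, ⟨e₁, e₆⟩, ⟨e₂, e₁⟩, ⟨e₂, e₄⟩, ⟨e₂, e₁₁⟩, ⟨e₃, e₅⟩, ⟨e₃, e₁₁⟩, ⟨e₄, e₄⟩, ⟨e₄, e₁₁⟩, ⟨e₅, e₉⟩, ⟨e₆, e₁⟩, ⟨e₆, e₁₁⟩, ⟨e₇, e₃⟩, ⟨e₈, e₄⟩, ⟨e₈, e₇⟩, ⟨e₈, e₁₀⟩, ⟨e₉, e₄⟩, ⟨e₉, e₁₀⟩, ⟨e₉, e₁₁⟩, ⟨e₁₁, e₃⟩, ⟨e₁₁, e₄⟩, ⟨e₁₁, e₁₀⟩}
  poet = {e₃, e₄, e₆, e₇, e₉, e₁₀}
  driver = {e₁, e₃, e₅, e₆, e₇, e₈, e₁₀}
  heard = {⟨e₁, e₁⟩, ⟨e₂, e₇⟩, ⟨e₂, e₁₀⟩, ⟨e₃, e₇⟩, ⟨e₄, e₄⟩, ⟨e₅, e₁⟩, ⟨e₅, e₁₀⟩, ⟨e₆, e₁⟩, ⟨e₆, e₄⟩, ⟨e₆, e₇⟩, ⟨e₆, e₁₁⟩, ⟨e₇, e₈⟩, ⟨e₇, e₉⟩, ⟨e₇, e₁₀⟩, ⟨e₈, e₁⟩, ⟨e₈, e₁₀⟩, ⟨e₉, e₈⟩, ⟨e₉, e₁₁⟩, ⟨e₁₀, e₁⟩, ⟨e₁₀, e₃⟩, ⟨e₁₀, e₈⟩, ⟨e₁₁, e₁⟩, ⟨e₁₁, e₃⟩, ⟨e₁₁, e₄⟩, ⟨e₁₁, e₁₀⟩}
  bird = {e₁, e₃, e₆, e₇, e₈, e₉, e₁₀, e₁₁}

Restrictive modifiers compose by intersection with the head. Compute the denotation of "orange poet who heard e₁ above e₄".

⟦who heard e₁⟧ = {x : ⟨x, e₁⟩ ∈ ⟦heard⟧} = {e₁, e₅, e₆, e₈, e₁₀, e₁₁}
⟦above e₄⟧ = {x : ⟨x, e₄⟩ ∈ ⟦above⟧} = {e₁, e₂, e₄, e₈, e₉, e₁₁}
⟦poet⟧ = {e₃, e₄, e₆, e₇, e₉, e₁₀}
… ∩ ⟦who heard e₁⟧ = {e₃, e₄, e₆, e₇, e₉, e₁₀} ∩ {e₁, e₅, e₆, e₈, e₁₀, e₁₁} = {e₆, e₁₀}
… ∩ ⟦above e₄⟧ = {e₆, e₁₀} ∩ {e₁, e₂, e₄, e₈, e₉, e₁₁} = ∅
… ∩ ⟦orange⟧ = ∅ ∩ {e₁, e₅, e₇, e₈, e₉, e₁₀, e₁₁} = ∅
So ⟦orange poet who heard e₁ above e₄⟧ = ∅.

∅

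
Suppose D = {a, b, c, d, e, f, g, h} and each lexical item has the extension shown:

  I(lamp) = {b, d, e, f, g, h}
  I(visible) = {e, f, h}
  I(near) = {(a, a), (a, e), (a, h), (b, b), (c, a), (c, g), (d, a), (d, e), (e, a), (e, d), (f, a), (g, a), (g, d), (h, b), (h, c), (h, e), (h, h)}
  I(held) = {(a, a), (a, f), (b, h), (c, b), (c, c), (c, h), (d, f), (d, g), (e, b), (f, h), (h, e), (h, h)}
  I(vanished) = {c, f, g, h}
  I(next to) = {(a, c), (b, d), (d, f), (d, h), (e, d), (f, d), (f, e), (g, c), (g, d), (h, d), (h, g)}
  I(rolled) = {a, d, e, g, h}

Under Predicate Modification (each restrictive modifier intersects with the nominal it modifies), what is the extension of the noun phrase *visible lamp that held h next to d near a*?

{f}

⟦that held h⟧ = {x : ⟨x, h⟩ ∈ ⟦held⟧} = {b, c, f, h}
⟦next to d⟧ = {x : ⟨x, d⟩ ∈ ⟦next to⟧} = {b, e, f, g, h}
⟦near a⟧ = {x : ⟨x, a⟩ ∈ ⟦near⟧} = {a, c, d, e, f, g}
⟦lamp⟧ = {b, d, e, f, g, h}
… ∩ ⟦that held h⟧ = {b, d, e, f, g, h} ∩ {b, c, f, h} = {b, f, h}
… ∩ ⟦next to d⟧ = {b, f, h} ∩ {b, e, f, g, h} = {b, f, h}
… ∩ ⟦near a⟧ = {b, f, h} ∩ {a, c, d, e, f, g} = {f}
… ∩ ⟦visible⟧ = {f} ∩ {e, f, h} = {f}
So ⟦visible lamp that held h next to d near a⟧ = {f}.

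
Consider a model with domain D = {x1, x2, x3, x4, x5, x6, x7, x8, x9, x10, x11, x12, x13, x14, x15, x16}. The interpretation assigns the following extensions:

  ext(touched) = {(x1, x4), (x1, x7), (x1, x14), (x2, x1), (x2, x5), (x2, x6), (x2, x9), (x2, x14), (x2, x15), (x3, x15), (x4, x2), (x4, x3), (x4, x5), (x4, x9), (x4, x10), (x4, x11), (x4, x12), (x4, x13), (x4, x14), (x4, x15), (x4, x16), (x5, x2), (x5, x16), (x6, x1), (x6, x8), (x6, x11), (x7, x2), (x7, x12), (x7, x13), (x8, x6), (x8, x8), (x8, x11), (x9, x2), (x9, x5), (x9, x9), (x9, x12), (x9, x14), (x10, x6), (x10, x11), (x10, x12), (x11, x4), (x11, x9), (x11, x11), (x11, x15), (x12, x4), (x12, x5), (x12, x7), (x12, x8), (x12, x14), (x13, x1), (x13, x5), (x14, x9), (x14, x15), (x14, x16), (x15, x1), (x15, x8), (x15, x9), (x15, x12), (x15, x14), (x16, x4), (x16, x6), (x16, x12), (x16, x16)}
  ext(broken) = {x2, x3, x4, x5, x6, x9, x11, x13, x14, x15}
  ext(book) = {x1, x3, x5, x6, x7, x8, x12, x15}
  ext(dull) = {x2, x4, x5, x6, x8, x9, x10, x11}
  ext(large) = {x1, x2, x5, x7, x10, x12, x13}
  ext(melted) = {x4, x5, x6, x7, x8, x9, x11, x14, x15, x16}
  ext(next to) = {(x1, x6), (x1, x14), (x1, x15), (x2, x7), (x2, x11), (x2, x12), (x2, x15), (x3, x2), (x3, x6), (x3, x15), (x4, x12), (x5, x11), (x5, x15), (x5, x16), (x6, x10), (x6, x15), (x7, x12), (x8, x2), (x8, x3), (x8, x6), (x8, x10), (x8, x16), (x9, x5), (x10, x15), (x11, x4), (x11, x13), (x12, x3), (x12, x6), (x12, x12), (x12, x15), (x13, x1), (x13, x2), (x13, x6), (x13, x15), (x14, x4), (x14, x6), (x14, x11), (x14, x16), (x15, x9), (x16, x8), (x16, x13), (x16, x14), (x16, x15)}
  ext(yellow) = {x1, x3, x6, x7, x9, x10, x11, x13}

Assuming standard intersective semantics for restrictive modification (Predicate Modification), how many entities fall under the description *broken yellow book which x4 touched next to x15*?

⟦which x4 touched⟧ = {x : ⟨x4, x⟩ ∈ ⟦touched⟧} = {x2, x3, x5, x9, x10, x11, x12, x13, x14, x15, x16}
⟦next to x15⟧ = {x : ⟨x, x15⟩ ∈ ⟦next to⟧} = {x1, x2, x3, x5, x6, x10, x12, x13, x16}
⟦book⟧ = {x1, x3, x5, x6, x7, x8, x12, x15}
… ∩ ⟦which x4 touched⟧ = {x1, x3, x5, x6, x7, x8, x12, x15} ∩ {x2, x3, x5, x9, x10, x11, x12, x13, x14, x15, x16} = {x3, x5, x12, x15}
… ∩ ⟦next to x15⟧ = {x3, x5, x12, x15} ∩ {x1, x2, x3, x5, x6, x10, x12, x13, x16} = {x3, x5, x12}
… ∩ ⟦broken⟧ = {x3, x5, x12} ∩ {x2, x3, x4, x5, x6, x9, x11, x13, x14, x15} = {x3, x5}
… ∩ ⟦yellow⟧ = {x3, x5} ∩ {x1, x3, x6, x7, x9, x10, x11, x13} = {x3}
⟦broken yellow book which x4 touched next to x15⟧ = {x3}, so the cardinality is 1.

1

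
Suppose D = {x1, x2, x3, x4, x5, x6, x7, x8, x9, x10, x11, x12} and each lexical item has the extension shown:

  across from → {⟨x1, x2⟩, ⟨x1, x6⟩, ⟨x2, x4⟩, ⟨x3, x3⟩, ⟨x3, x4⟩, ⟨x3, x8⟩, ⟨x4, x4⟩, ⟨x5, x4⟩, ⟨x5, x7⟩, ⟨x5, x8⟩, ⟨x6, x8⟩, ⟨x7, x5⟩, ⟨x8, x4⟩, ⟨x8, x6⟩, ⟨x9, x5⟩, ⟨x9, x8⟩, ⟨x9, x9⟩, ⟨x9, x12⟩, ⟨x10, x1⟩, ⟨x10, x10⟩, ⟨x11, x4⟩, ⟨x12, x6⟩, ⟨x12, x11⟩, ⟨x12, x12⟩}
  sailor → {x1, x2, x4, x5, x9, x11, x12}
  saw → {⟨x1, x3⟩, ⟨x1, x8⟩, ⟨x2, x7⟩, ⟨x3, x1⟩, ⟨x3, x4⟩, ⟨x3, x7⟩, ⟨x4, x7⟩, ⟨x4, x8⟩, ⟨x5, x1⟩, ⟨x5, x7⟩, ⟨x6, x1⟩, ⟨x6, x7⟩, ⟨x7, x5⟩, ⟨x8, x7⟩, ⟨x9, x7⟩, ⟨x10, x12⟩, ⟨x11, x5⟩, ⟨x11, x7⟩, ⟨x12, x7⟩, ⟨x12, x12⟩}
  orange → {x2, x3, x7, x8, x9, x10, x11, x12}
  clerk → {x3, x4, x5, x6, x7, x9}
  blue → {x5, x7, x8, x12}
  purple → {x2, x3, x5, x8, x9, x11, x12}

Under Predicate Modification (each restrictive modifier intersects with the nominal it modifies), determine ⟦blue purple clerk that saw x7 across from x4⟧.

{x5}

⟦that saw x7⟧ = {x : ⟨x, x7⟩ ∈ ⟦saw⟧} = {x2, x3, x4, x5, x6, x8, x9, x11, x12}
⟦across from x4⟧ = {x : ⟨x, x4⟩ ∈ ⟦across from⟧} = {x2, x3, x4, x5, x8, x11}
⟦clerk⟧ = {x3, x4, x5, x6, x7, x9}
… ∩ ⟦that saw x7⟧ = {x3, x4, x5, x6, x7, x9} ∩ {x2, x3, x4, x5, x6, x8, x9, x11, x12} = {x3, x4, x5, x6, x9}
… ∩ ⟦across from x4⟧ = {x3, x4, x5, x6, x9} ∩ {x2, x3, x4, x5, x8, x11} = {x3, x4, x5}
… ∩ ⟦blue⟧ = {x3, x4, x5} ∩ {x5, x7, x8, x12} = {x5}
… ∩ ⟦purple⟧ = {x5} ∩ {x2, x3, x5, x8, x9, x11, x12} = {x5}
So ⟦blue purple clerk that saw x7 across from x4⟧ = {x5}.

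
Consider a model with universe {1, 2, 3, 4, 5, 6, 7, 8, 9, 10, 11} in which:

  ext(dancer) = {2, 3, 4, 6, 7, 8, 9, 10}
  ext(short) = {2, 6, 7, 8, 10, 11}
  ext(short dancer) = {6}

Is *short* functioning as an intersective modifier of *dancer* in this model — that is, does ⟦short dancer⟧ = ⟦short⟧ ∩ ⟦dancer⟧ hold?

⟦short⟧ ∩ ⟦dancer⟧ = {2, 6, 7, 8, 10, 11} ∩ {2, 3, 4, 6, 7, 8, 9, 10} = {2, 6, 7, 8, 10}
Observed ⟦short dancer⟧ = {6}.
These differ, so the modifier is not intersective in this model.

no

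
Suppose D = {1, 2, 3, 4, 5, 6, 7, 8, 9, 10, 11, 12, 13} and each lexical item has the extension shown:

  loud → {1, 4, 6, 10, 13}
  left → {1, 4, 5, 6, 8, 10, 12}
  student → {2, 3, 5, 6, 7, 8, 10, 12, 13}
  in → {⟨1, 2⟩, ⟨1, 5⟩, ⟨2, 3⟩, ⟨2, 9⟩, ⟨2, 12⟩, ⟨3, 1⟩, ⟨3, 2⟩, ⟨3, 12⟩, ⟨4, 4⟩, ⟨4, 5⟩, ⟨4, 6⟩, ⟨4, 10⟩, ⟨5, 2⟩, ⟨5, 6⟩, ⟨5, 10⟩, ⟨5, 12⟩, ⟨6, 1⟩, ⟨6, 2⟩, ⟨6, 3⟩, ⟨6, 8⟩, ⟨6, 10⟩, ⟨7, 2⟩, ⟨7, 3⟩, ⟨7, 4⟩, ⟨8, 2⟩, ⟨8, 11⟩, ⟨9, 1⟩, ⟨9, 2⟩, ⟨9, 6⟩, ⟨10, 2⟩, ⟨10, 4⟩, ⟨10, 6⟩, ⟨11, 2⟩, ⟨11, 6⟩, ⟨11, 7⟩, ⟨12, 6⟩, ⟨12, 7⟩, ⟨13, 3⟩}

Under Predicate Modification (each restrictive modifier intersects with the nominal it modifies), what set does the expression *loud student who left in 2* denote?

{6, 10}

⟦who left⟧ = ⟦left⟧ = {1, 4, 5, 6, 8, 10, 12}
⟦in 2⟧ = {x : ⟨x, 2⟩ ∈ ⟦in⟧} = {1, 3, 5, 6, 7, 8, 9, 10, 11}
⟦student⟧ = {2, 3, 5, 6, 7, 8, 10, 12, 13}
… ∩ ⟦who left⟧ = {2, 3, 5, 6, 7, 8, 10, 12, 13} ∩ {1, 4, 5, 6, 8, 10, 12} = {5, 6, 8, 10, 12}
… ∩ ⟦in 2⟧ = {5, 6, 8, 10, 12} ∩ {1, 3, 5, 6, 7, 8, 9, 10, 11} = {5, 6, 8, 10}
… ∩ ⟦loud⟧ = {5, 6, 8, 10} ∩ {1, 4, 6, 10, 13} = {6, 10}
So ⟦loud student who left in 2⟧ = {6, 10}.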